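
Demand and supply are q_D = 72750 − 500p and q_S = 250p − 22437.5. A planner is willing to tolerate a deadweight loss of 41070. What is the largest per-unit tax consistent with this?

22.2

In inverse form: demand p = 145.5 − 0.002q, supply p = 89.75 + 0.004q.
Competitive equilibrium: 145.5 − 0.002q = 89.75 + 0.004q → q* = 9291.6667, p* = 126.9167.
A tax t gives Δq = t/0.006 and wedge t, so DWL = t²/0.012.
t²/0.012 = 41070 → t² = 492.84 → t = 22.2.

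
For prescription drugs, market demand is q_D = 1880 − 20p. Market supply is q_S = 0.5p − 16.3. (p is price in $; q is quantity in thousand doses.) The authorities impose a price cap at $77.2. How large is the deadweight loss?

$60 thousand

In inverse form: demand p = 94 − 0.05q, supply p = 32.6 + 2q.
Competitive equilibrium: 94 − 0.05q = 32.6 + 2q → q* = 29.9512, p* = 92.5024.
At the ceiling p = 77.2, quantity supplied = (77.2 − 32.6)/2 = 22.3.
Willingness to pay at q' = 22.3: 94 − 0.05·22.3 = 92.885.
Δq = 29.9512 − 22.3 = 7.6512; wedge = 92.885 − 77.2 = 15.685.
The triangle = ½ × 7.6512 × 15.685 = $60 thousand.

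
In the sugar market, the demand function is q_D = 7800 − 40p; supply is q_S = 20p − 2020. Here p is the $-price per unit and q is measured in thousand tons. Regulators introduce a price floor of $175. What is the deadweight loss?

$7706.67 thousand

In inverse form: demand p = 195 − 0.025q, supply p = 101 + 0.05q.
Competitive equilibrium: 195 − 0.025q = 101 + 0.05q → q* = 1253.3333, p* = 163.6667.
At the floor p = 175, quantity demanded = (195 − 175)/0.025 = 800.
Sellers' marginal cost at q' = 800: 101 + 0.05·800 = 141.
Δq = 1253.3333 − 800 = 453.3333; wedge = 175 − 141 = 34.
Deadweight loss = ½ × 453.3333 × 34 = $7706.67 thousand.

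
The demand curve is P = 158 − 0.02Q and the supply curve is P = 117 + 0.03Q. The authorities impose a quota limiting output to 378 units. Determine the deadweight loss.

Competitive equilibrium: 158 − 0.02Q = 117 + 0.03Q → Q* = 820, P* = 141.6.
At Q = 378: demand price = 158 − 0.02·378 = 150.44; supply price = 117 + 0.03·378 = 128.34.
ΔQ = 820 − 378 = 442; wedge = 150.44 − 128.34 = 22.1.
The triangle = ½ × 442 × 22.1 = 4884.10.

4884.10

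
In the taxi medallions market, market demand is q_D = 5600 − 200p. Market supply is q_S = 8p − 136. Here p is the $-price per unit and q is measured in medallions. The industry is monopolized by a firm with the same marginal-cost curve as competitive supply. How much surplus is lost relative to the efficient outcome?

$0.64

In inverse form: demand p = 28 − 0.005q, supply p = 17 + 0.125q.
Competitive equilibrium: 28 − 0.005q = 17 + 0.125q → q* = 84.6154, p* = 27.5769.
Marginal revenue: MR = 28 − 0.01q. Set MR = MC: 28 − 0.01q = 17 + 0.125q → q_m = 81.4815.
Price p_m = 28 − 0.005·81.4815 = 27.5926; MC(q_m) = 17 + 0.125·81.4815 = 27.1852.
Competitive q* = 84.6154, so Δq = 3.1339; wedge = 27.5926 − 27.1852 = 0.4074.
The triangle = ½ × 3.1339 × 0.4074 = $0.64.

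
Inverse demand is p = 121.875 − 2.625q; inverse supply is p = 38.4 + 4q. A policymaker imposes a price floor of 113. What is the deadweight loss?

281.53

Competitive equilibrium: 121.875 − 2.625q = 38.4 + 4q → q* = 12.6, p* = 88.8.
At the floor p = 113, quantity demanded = (121.875 − 113)/2.625 = 3.381.
Sellers' marginal cost at q' = 3.381: 38.4 + 4·3.381 = 51.924.
Δq = 12.6 − 3.381 = 9.219; wedge = 113 − 51.924 = 61.076.
The triangle = ½ × 9.219 × 61.076 = 281.53.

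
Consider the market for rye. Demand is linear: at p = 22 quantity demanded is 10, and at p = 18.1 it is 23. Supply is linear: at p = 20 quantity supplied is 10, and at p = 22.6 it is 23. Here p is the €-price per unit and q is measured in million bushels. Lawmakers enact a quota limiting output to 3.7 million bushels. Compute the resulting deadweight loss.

Demand slope = (18.1 − 22)/(23 − 10) = −0.3, so p = 25 − 0.3q.
Supply slope = (22.6 − 20)/(23 − 10) = 0.2, so p = 18 + 0.2q.
Competitive equilibrium: 25 − 0.3q = 18 + 0.2q → q* = 14, p* = 20.8.
At q = 3.7: demand price = 25 − 0.3·3.7 = 23.89; supply price = 18 + 0.2·3.7 = 18.74.
Δq = 14 − 3.7 = 10.3; wedge = 23.89 − 18.74 = 5.15.
Deadweight loss = ½ × 10.3 × 5.15 = €26.52 million.

€26.52 million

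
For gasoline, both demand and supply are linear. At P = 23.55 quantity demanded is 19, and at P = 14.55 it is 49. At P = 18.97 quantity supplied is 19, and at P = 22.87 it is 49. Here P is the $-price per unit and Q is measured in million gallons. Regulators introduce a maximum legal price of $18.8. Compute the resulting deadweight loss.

Demand slope = (14.55 − 23.55)/(49 − 19) = −0.3, so P = 29.25 − 0.3Q.
Supply slope = (22.87 − 18.97)/(49 − 19) = 0.13, so P = 16.5 + 0.13Q.
Competitive equilibrium: 29.25 − 0.3Q = 16.5 + 0.13Q → Q* = 29.6512, P* = 20.3547.
At the ceiling P = 18.8, quantity supplied = (18.8 − 16.5)/0.13 = 17.6923.
Willingness to pay at Q' = 17.6923: 29.25 − 0.3·17.6923 = 23.9423.
ΔQ = 29.6512 − 17.6923 = 11.9589; wedge = 23.9423 − 18.8 = 5.1423.
Welfare loss = ½ × 11.9589 × 5.1423 = $30.75 million.

$30.75 million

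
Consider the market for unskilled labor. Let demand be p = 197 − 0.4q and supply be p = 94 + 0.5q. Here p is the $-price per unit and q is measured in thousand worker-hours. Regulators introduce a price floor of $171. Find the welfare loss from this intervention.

Competitive equilibrium: 197 − 0.4q = 94 + 0.5q → q* = 114.4444, p* = 151.2222.
At the floor p = 171, quantity demanded = (197 − 171)/0.4 = 65.
Sellers' marginal cost at q' = 65: 94 + 0.5·65 = 126.5.
Δq = 114.4444 − 65 = 49.4444; wedge = 171 − 126.5 = 44.5.
Deadweight loss = ½ × 49.4444 × 44.5 = $1100.14 thousand.

$1100.14 thousand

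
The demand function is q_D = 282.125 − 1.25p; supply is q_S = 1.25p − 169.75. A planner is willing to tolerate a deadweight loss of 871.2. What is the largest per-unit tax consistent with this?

52.8

In inverse form: demand p = 225.7 − 0.8q, supply p = 135.8 + 0.8q.
Competitive equilibrium: 225.7 − 0.8q = 135.8 + 0.8q → q* = 56.1875, p* = 180.75.
A tax t gives Δq = t/1.6 and wedge t, so DWL = t²/3.2.
t²/3.2 = 871.2 → t² = 2787.84 → t = 52.8.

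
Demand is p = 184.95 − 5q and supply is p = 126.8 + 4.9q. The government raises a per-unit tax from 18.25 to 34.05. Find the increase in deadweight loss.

Competitive equilibrium: 184.95 − 5q = 126.8 + 4.9q → q* = 5.8737, p* = 155.5813.
For a per-unit tax t: Δq = t/9.9, so DWL = ½·t·(t/9.9) = t²/19.8.
At t = 18.25: DWL = 16.8213. At t = 34.05: DWL = 58.5557.
Increase = 58.5557 − 16.8213 = 41.73.

41.73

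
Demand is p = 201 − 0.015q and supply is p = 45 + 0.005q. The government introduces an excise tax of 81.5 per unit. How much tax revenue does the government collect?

Competitive equilibrium: 201 − 0.015q = 45 + 0.005q → q* = 7800, p* = 84.
With the tax, the buyer price exceeds the seller price by 81.5: (201 − 0.015q) − (45 + 0.005q) = 81.5 → q' = 3725.
Tax revenue = 81.5 × 3725 = 303587.50.

303587.50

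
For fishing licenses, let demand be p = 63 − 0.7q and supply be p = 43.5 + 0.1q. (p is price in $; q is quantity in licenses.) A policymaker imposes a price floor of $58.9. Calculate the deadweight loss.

$137.16

Competitive equilibrium: 63 − 0.7q = 43.5 + 0.1q → q* = 24.375, p* = 45.9375.
At the floor p = 58.9, quantity demanded = (63 − 58.9)/0.7 = 5.8571.
Sellers' marginal cost at q' = 5.8571: 43.5 + 0.1·5.8571 = 44.0857.
Δq = 24.375 − 5.8571 = 18.5179; wedge = 58.9 − 44.0857 = 14.8143.
DWL = ½ × 18.5179 × 14.8143 = $137.16.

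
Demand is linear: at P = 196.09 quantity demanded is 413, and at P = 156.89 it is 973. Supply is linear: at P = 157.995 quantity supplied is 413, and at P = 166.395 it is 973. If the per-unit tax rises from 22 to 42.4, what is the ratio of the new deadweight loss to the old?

Demand slope = (156.89 − 196.09)/(973 − 413) = −0.07, so P = 225 − 0.07Q.
Supply slope = (166.395 − 157.995)/(973 − 413) = 0.015, so P = 151.8 + 0.015Q.
Competitive equilibrium: 225 − 0.07Q = 151.8 + 0.015Q → Q* = 861.1765, P* = 164.7176.
For a per-unit tax t: ΔQ = t/0.085, so DWL = ½·t·(t/0.085) = t²/0.17.
At t = 22: DWL = 2847.059. At t = 42.4: DWL = 10575.059.
Ratio = (42.4/22)² = 3.714.

3.714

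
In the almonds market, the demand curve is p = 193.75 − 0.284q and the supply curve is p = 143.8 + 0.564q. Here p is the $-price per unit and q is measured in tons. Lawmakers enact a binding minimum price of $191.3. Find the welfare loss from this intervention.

Competitive equilibrium: 193.75 − 0.284q = 143.8 + 0.564q → q* = 58.9033, p* = 177.0215.
At the floor p = 191.3, quantity demanded = (193.75 − 191.3)/0.284 = 8.6268.
Sellers' marginal cost at q' = 8.6268: 143.8 + 0.564·8.6268 = 148.6655.
Δq = 58.9033 − 8.6268 = 50.2765; wedge = 191.3 − 148.6655 = 42.6345.
Deadweight loss = ½ × 50.2765 × 42.6345 = $1071.76.

$1071.76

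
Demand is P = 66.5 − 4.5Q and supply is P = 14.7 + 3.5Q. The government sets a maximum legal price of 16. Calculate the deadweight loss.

149.01

Competitive equilibrium: 66.5 − 4.5Q = 14.7 + 3.5Q → Q* = 6.475, P* = 37.3625.
At the ceiling P = 16, quantity supplied = (16 − 14.7)/3.5 = 0.37143.
Willingness to pay at Q' = 0.37143: 66.5 − 4.5·0.37143 = 64.82857.
ΔQ = 6.475 − 0.37143 = 6.10357; wedge = 64.82857 − 16 = 48.82857.
The triangle = ½ × 6.10357 × 48.82857 = 149.01.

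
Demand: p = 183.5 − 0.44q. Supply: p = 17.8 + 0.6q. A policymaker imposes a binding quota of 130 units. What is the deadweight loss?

447.24

Competitive equilibrium: 183.5 − 0.44q = 17.8 + 0.6q → q* = 159.3269, p* = 113.3962.
At q = 130: demand price = 183.5 − 0.44·130 = 126.3; supply price = 17.8 + 0.6·130 = 95.8.
Δq = 159.3269 − 130 = 29.3269; wedge = 126.3 − 95.8 = 30.5.
Welfare loss = ½ × 29.3269 × 30.5 = 447.24.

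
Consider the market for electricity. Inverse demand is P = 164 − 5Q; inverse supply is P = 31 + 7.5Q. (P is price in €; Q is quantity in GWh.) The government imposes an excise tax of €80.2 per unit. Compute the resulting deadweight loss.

Competitive equilibrium: 164 − 5Q = 31 + 7.5Q → Q* = 10.64, P* = 110.8.
With the tax, the buyer price exceeds the seller price by 80.2: (164 − 5Q) − (31 + 7.5Q) = 80.2 → Q' = 4.224.
ΔQ = 10.64 − 4.224 = 6.416; the wedge equals the tax, 80.2.
The triangle = ½ × 6.416 × 80.2 = €257.28.

€257.28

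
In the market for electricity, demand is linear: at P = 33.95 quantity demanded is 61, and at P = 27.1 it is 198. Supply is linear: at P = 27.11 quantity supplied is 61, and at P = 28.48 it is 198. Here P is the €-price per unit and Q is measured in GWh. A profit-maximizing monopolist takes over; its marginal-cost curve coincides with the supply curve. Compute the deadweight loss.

Demand slope = (27.1 − 33.95)/(198 − 61) = −0.05, so P = 37 − 0.05Q.
Supply slope = (28.48 − 27.11)/(198 − 61) = 0.01, so P = 26.5 + 0.01Q.
Competitive equilibrium: 37 − 0.05Q = 26.5 + 0.01Q → Q* = 175, P* = 28.25.
Marginal revenue: MR = 37 − 0.1Q. Set MR = MC: 37 − 0.1Q = 26.5 + 0.01Q → Q_m = 95.45455.
Price P_m = 37 − 0.05·95.45455 = 32.22727; MC(Q_m) = 26.5 + 0.01·95.45455 = 27.45455.
Competitive Q* = 175, so ΔQ = 79.54545; wedge = 32.22727 − 27.45455 = 4.77272.
DWL = ½ × 79.54545 × 4.77272 = €189.82.

€189.82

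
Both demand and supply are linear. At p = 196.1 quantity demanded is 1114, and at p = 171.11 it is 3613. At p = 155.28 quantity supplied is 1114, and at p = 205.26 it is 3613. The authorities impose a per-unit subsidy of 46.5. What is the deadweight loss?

Demand slope = (171.11 − 196.1)/(3613 − 1114) = −0.01, so p = 207.24 − 0.01q.
Supply slope = (205.26 − 155.28)/(3613 − 1114) = 0.02, so p = 133 + 0.02q.
Competitive equilibrium: 207.24 − 0.01q = 133 + 0.02q → q* = 2474.6667, p* = 182.4933.
The subsidy lowers effective supply by 46.5: p = 86.5 + 0.02q.
New quantity: 207.24 − 0.01q = 86.5 + 0.02q → q' = 4024.6667.
Overproduction Δq = 4024.6667 − 2474.6667 = 1550; wedge = subsidy = 46.5.
The triangle = ½ × 1550 × 46.5 = 36037.50.

36037.50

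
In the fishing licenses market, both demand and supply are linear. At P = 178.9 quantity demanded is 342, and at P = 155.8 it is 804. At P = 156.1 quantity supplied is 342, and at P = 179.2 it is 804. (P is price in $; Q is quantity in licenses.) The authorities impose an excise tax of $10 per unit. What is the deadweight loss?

Demand slope = (155.8 − 178.9)/(804 − 342) = −0.05, so P = 196 − 0.05Q.
Supply slope = (179.2 − 156.1)/(804 − 342) = 0.05, so P = 139 + 0.05Q.
Competitive equilibrium: 196 − 0.05Q = 139 + 0.05Q → Q* = 570, P* = 167.5.
With the tax, the buyer price exceeds the seller price by 10: (196 − 0.05Q) − (139 + 0.05Q) = 10 → Q' = 470.
ΔQ = 570 − 470 = 100; the wedge equals the tax, 10.
The triangle = ½ × 100 × 10 = $500.

$500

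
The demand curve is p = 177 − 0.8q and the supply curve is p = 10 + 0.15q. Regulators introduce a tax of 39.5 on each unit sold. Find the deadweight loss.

Competitive equilibrium: 177 − 0.8q = 10 + 0.15q → q* = 175.78947, p* = 36.36842.
With the tax, the buyer price exceeds the seller price by 39.5: (177 − 0.8q) − (10 + 0.15q) = 39.5 → q' = 134.21053.
Δq = 175.78947 − 134.21053 = 41.57894; the wedge equals the tax, 39.5.
Welfare loss = ½ × 41.57894 × 39.5 = 821.18.

821.18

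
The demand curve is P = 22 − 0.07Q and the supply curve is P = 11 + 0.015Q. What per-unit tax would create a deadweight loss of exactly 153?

5.1

Competitive equilibrium: 22 − 0.07Q = 11 + 0.015Q → Q* = 129.4118, P* = 12.9412.
A tax t gives ΔQ = t/0.085 and wedge t, so DWL = t²/0.17.
t²/0.17 = 153 → t² = 26.01 → t = 5.1.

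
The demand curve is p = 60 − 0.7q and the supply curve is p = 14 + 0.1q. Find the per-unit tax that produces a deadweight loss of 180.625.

17

Competitive equilibrium: 60 − 0.7q = 14 + 0.1q → q* = 57.5, p* = 19.75.
A tax t gives Δq = t/0.8 and wedge t, so DWL = t²/1.6.
t²/1.6 = 180.625 → t² = 289 → t = 17.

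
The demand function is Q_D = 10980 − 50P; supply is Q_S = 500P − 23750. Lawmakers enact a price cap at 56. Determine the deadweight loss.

In inverse form: demand P = 219.6 − 0.02Q, supply P = 47.5 + 0.002Q.
Competitive equilibrium: 219.6 − 0.02Q = 47.5 + 0.002Q → Q* = 7822.7273, P* = 63.1455.
At the ceiling P = 56, quantity supplied = (56 − 47.5)/0.002 = 4250.
Willingness to pay at Q' = 4250: 219.6 − 0.02·4250 = 134.6.
ΔQ = 7822.7273 − 4250 = 3572.7273; wedge = 134.6 − 56 = 78.6.
Deadweight loss = ½ × 3572.7273 × 78.6 = 140408.18.

140408.18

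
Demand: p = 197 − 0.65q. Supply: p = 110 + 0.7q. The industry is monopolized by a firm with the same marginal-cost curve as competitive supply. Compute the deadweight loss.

Competitive equilibrium: 197 − 0.65q = 110 + 0.7q → q* = 64.4444, p* = 155.1111.
Marginal revenue: MR = 197 − 1.3q. Set MR = MC: 197 − 1.3q = 110 + 0.7q → q_m = 43.5.
Price p_m = 197 − 0.65·43.5 = 168.725; MC(q_m) = 110 + 0.7·43.5 = 140.45.
Competitive q* = 64.4444, so Δq = 20.9444; wedge = 168.725 − 140.45 = 28.275.
Deadweight loss = ½ × 20.9444 × 28.275 = 296.10.

296.10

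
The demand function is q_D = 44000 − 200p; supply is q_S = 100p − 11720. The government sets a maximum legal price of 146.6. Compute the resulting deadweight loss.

In inverse form: demand p = 220 − 0.005q, supply p = 117.2 + 0.01q.
Competitive equilibrium: 220 − 0.005q = 117.2 + 0.01q → q* = 6853.3333, p* = 185.7333.
At the ceiling p = 146.6, quantity supplied = (146.6 − 117.2)/0.01 = 2940.
Willingness to pay at q' = 2940: 220 − 0.005·2940 = 205.3.
Δq = 6853.3333 − 2940 = 3913.3333; wedge = 205.3 − 146.6 = 58.7.
The triangle = ½ × 3913.3333 × 58.7 = 114856.33.

114856.33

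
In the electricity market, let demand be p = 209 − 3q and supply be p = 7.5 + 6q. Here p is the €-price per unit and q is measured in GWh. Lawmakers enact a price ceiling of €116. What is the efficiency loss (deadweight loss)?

Competitive equilibrium: 209 − 3q = 7.5 + 6q → q* = 22.3889, p* = 141.8333.
At the ceiling p = 116, quantity supplied = (116 − 7.5)/6 = 18.0833.
Willingness to pay at q' = 18.0833: 209 − 3·18.0833 = 154.7501.
Δq = 22.3889 − 18.0833 = 4.3056; wedge = 154.7501 − 116 = 38.7501.
DWL = ½ × 4.3056 × 38.7501 = €83.42.

€83.42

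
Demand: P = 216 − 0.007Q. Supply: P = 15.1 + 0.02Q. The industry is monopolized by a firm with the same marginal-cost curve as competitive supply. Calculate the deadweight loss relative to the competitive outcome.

Competitive equilibrium: 216 − 0.007Q = 15.1 + 0.02Q → Q* = 7440.74074, P* = 163.91481.
Marginal revenue: MR = 216 − 0.014Q. Set MR = MC: 216 − 0.014Q = 15.1 + 0.02Q → Q_m = 5908.82353.
Price P_m = 216 − 0.007·5908.82353 = 174.63824; MC(Q_m) = 15.1 + 0.02·5908.82353 = 133.27647.
Competitive Q* = 7440.74074, so ΔQ = 1531.91721; wedge = 174.63824 − 133.27647 = 41.36177.
Welfare loss = ½ × 1531.91721 × 41.36177 = 31681.40.

31681.40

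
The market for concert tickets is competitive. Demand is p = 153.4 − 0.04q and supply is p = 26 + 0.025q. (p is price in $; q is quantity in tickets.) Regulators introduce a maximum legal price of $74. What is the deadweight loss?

Competitive equilibrium: 153.4 − 0.04q = 26 + 0.025q → q* = 1960, p* = 75.
At the ceiling p = 74, quantity supplied = (74 − 26)/0.025 = 1920.
Willingness to pay at q' = 1920: 153.4 − 0.04·1920 = 76.6.
Δq = 1960 − 1920 = 40; wedge = 76.6 − 74 = 2.6.
DWL = ½ × 40 × 2.6 = $52.

$52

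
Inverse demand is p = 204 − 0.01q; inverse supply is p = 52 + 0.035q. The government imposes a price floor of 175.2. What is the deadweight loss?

5575.11

Competitive equilibrium: 204 − 0.01q = 52 + 0.035q → q* = 3377.7778, p* = 170.2222.
At the floor p = 175.2, quantity demanded = (204 − 175.2)/0.01 = 2880.
Sellers' marginal cost at q' = 2880: 52 + 0.035·2880 = 152.8.
Δq = 3377.7778 − 2880 = 497.7778; wedge = 175.2 − 152.8 = 22.4.
DWL = ½ × 497.7778 × 22.4 = 5575.11.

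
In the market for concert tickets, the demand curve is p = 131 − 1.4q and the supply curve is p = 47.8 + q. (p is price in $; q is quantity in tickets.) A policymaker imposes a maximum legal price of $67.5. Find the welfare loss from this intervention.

$268.80

Competitive equilibrium: 131 − 1.4q = 47.8 + q → q* = 34.6667, p* = 82.4667.
At the ceiling p = 67.5, quantity supplied = (67.5 − 47.8)/1 = 19.7.
Willingness to pay at q' = 19.7: 131 − 1.4·19.7 = 103.42.
Δq = 34.6667 − 19.7 = 14.9667; wedge = 103.42 − 67.5 = 35.92.
Welfare loss = ½ × 14.9667 × 35.92 = $268.80.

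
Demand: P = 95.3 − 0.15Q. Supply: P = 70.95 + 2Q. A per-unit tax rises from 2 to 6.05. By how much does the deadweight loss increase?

7.58

Competitive equilibrium: 95.3 − 0.15Q = 70.95 + 2Q → Q* = 11.3256, P* = 93.6012.
For a per-unit tax t: ΔQ = t/2.15, so DWL = ½·t·(t/2.15) = t²/4.3.
At t = 2: DWL = 0.93. At t = 6.05: DWL = 8.512.
Increase = 8.512 − 0.93 = 7.58.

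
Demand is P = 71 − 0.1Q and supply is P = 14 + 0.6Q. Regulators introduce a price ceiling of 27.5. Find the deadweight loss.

Competitive equilibrium: 71 − 0.1Q = 14 + 0.6Q → Q* = 81.4286, P* = 62.8571.
At the ceiling P = 27.5, quantity supplied = (27.5 − 14)/0.6 = 22.5.
Willingness to pay at Q' = 22.5: 71 − 0.1·22.5 = 68.75.
ΔQ = 81.4286 − 22.5 = 58.9286; wedge = 68.75 − 27.5 = 41.25.
Welfare loss = ½ × 58.9286 × 41.25 = 1215.40.

1215.40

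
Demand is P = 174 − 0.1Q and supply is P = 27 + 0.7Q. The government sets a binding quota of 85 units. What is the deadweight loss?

3900.625

Competitive equilibrium: 174 − 0.1Q = 27 + 0.7Q → Q* = 183.75, P* = 155.625.
At Q = 85: demand price = 174 − 0.1·85 = 165.5; supply price = 27 + 0.7·85 = 86.5.
ΔQ = 183.75 − 85 = 98.75; wedge = 165.5 − 86.5 = 79.
Deadweight loss = ½ × 98.75 × 79 = 3900.625.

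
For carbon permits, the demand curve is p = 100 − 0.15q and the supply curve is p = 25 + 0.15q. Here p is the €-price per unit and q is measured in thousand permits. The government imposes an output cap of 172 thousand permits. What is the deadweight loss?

Competitive equilibrium: 100 − 0.15q = 25 + 0.15q → q* = 250, p* = 62.5.
At q = 172: demand price = 100 − 0.15·172 = 74.2; supply price = 25 + 0.15·172 = 50.8.
Δq = 250 − 172 = 78; wedge = 74.2 − 50.8 = 23.4.
The triangle = ½ × 78 × 23.4 = €912.60 thousand.

€912.60 thousand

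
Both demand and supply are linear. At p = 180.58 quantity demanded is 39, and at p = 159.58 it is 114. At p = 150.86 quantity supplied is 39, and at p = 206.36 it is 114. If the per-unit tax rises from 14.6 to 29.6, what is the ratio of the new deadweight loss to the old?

Demand slope = (159.58 − 180.58)/(114 − 39) = −0.28, so p = 191.5 − 0.28q.
Supply slope = (206.36 − 150.86)/(114 − 39) = 0.74, so p = 122 + 0.74q.
Competitive equilibrium: 191.5 − 0.28q = 122 + 0.74q → q* = 68.1373, p* = 172.4216.
For a per-unit tax t: Δq = t/1.02, so DWL = ½·t·(t/1.02) = t²/2.04.
At t = 14.6: DWL = 104.490. At t = 29.6: DWL = 429.490.
Ratio = (29.6/14.6)² = 4.110.

4.110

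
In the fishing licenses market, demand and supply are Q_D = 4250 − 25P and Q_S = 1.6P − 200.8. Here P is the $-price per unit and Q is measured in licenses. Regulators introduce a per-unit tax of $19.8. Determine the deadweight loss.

$294.77

In inverse form: demand P = 170 − 0.04Q, supply P = 125.5 + 0.625Q.
Competitive equilibrium: 170 − 0.04Q = 125.5 + 0.625Q → Q* = 66.9173, P* = 167.3233.
With the tax, the buyer price exceeds the seller price by 19.8: (170 − 0.04Q) − (125.5 + 0.625Q) = 19.8 → Q' = 37.1429.
ΔQ = 66.9173 − 37.1429 = 29.7744; the wedge equals the tax, 19.8.
Deadweight loss = ½ × 29.7744 × 19.8 = $294.77.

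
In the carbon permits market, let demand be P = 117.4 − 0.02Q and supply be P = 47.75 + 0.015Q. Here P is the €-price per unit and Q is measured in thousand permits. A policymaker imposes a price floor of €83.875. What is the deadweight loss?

€1722.68 thousand

Competitive equilibrium: 117.4 − 0.02Q = 47.75 + 0.015Q → Q* = 1990, P* = 77.6.
At the floor P = 83.875, quantity demanded = (117.4 − 83.875)/0.02 = 1676.25.
Sellers' marginal cost at Q' = 1676.25: 47.75 + 0.015·1676.25 = 72.8938.
ΔQ = 1990 − 1676.25 = 313.75; wedge = 83.875 − 72.8938 = 10.9812.
The triangle = ½ × 313.75 × 10.9812 = €1722.68 thousand.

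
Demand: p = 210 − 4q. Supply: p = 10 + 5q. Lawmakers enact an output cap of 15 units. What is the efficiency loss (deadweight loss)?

234.72

Competitive equilibrium: 210 − 4q = 10 + 5q → q* = 22.2222, p* = 121.1111.
At q = 15: demand price = 210 − 4·15 = 150; supply price = 10 + 5·15 = 85.
Δq = 22.2222 − 15 = 7.2222; wedge = 150 − 85 = 65.
DWL = ½ × 7.2222 × 65 = 234.72.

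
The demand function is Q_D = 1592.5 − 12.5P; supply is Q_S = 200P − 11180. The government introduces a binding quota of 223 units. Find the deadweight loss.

16241.04

In inverse form: demand P = 127.4 − 0.08Q, supply P = 55.9 + 0.005Q.
Competitive equilibrium: 127.4 − 0.08Q = 55.9 + 0.005Q → Q* = 841.1765, P* = 60.1059.
At Q = 223: demand price = 127.4 − 0.08·223 = 109.56; supply price = 55.9 + 0.005·223 = 57.015.
ΔQ = 841.1765 − 223 = 618.1765; wedge = 109.56 − 57.015 = 52.545.
DWL = ½ × 618.1765 × 52.545 = 16241.04.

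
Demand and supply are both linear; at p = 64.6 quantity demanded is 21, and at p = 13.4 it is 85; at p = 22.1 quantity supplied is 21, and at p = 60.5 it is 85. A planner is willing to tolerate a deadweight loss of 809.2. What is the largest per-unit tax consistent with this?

Demand slope = (13.4 − 64.6)/(85 − 21) = −0.8, so p = 81.4 − 0.8q.
Supply slope = (60.5 − 22.1)/(85 − 21) = 0.6, so p = 9.5 + 0.6q.
Competitive equilibrium: 81.4 − 0.8q = 9.5 + 0.6q → q* = 51.3571, p* = 40.3143.
A tax t gives Δq = t/1.4 and wedge t, so DWL = t²/2.8.
t²/2.8 = 809.2 → t² = 2265.76 → t = 47.6.

47.6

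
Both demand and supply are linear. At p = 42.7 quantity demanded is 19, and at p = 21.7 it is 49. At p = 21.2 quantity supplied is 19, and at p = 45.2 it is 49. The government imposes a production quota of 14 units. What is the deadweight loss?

280.33

Demand slope = (21.7 − 42.7)/(49 − 19) = −0.7, so p = 56 − 0.7q.
Supply slope = (45.2 − 21.2)/(49 − 19) = 0.8, so p = 6 + 0.8q.
Competitive equilibrium: 56 − 0.7q = 6 + 0.8q → q* = 33.3333, p* = 32.6667.
At q = 14: demand price = 56 − 0.7·14 = 46.2; supply price = 6 + 0.8·14 = 17.2.
Δq = 33.3333 − 14 = 19.3333; wedge = 46.2 − 17.2 = 29.
Deadweight loss = ½ × 19.3333 × 29 = 280.33.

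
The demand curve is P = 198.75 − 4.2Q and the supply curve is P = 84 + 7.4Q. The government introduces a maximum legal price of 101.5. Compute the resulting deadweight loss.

Competitive equilibrium: 198.75 − 4.2Q = 84 + 7.4Q → Q* = 9.89224, P* = 157.20259.
At the ceiling P = 101.5, quantity supplied = (101.5 − 84)/7.4 = 2.36486.
Willingness to pay at Q' = 2.36486: 198.75 − 4.2·2.36486 = 188.81759.
ΔQ = 9.89224 − 2.36486 = 7.52738; wedge = 188.81759 − 101.5 = 87.31759.
The triangle = ½ × 7.52738 × 87.31759 = 328.64.

328.64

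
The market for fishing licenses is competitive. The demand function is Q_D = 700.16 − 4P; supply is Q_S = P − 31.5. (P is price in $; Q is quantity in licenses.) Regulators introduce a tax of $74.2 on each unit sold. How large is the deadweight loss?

In inverse form: demand P = 175.04 − 0.25Q, supply P = 31.5 + Q.
Competitive equilibrium: 175.04 − 0.25Q = 31.5 + Q → Q* = 114.832, P* = 146.332.
With the tax, the buyer price exceeds the seller price by 74.2: (175.04 − 0.25Q) − (31.5 + Q) = 74.2 → Q' = 55.472.
ΔQ = 114.832 − 55.472 = 59.36; the wedge equals the tax, 74.2.
DWL = ½ × 59.36 × 74.2 = $2202.256.

$2202.256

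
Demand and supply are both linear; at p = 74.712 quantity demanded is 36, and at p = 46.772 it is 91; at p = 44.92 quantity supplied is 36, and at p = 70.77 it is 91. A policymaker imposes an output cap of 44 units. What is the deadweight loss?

Demand slope = (46.772 − 74.712)/(91 − 36) = −0.508, so p = 93 − 0.508q.
Supply slope = (70.77 − 44.92)/(91 − 36) = 0.47, so p = 28 + 0.47q.
Competitive equilibrium: 93 − 0.508q = 28 + 0.47q → q* = 66.4622, p* = 59.2372.
At q = 44: demand price = 93 − 0.508·44 = 70.648; supply price = 28 + 0.47·44 = 48.68.
Δq = 66.4622 − 44 = 22.4622; wedge = 70.648 − 48.68 = 21.968.
DWL = ½ × 22.4622 × 21.968 = 246.72.

246.72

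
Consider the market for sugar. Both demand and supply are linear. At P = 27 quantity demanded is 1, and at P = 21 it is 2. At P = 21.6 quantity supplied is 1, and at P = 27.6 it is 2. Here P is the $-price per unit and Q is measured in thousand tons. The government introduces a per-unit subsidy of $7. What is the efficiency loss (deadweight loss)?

$2.04 thousand

Demand slope = (21 − 27)/(2 − 1) = −6, so P = 33 − 6Q.
Supply slope = (27.6 − 21.6)/(2 − 1) = 6, so P = 15.6 + 6Q.
Competitive equilibrium: 33 − 6Q = 15.6 + 6Q → Q* = 1.45, P* = 24.3.
The subsidy lowers effective supply by 7: P = 8.6 + 6Q.
New quantity: 33 − 6Q = 8.6 + 6Q → Q' = 2.0333.
Overproduction ΔQ = 2.0333 − 1.45 = 0.5833; wedge = subsidy = 7.
DWL = ½ × 0.5833 × 7 = $2.04 thousand.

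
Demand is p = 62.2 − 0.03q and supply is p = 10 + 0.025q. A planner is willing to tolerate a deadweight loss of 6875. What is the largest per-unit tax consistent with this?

Competitive equilibrium: 62.2 − 0.03q = 10 + 0.025q → q* = 949.0909, p* = 33.7273.
A tax t gives Δq = t/0.055 and wedge t, so DWL = t²/0.11.
t²/0.11 = 6875 → t² = 756.25 → t = 27.5.

27.5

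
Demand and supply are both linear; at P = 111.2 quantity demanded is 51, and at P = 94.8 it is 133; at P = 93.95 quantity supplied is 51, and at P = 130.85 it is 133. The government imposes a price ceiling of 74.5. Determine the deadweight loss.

1581.63

Demand slope = (94.8 − 111.2)/(133 − 51) = −0.2, so P = 121.4 − 0.2Q.
Supply slope = (130.85 − 93.95)/(133 − 51) = 0.45, so P = 71 + 0.45Q.
Competitive equilibrium: 121.4 − 0.2Q = 71 + 0.45Q → Q* = 77.5385, P* = 105.8923.
At the ceiling P = 74.5, quantity supplied = (74.5 − 71)/0.45 = 7.7778.
Willingness to pay at Q' = 7.7778: 121.4 − 0.2·7.7778 = 119.8444.
ΔQ = 77.5385 − 7.7778 = 69.7607; wedge = 119.8444 − 74.5 = 45.3444.
Welfare loss = ½ × 69.7607 × 45.3444 = 1581.63.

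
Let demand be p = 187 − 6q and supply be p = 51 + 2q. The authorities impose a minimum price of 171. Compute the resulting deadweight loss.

821.78

Competitive equilibrium: 187 − 6q = 51 + 2q → q* = 17, p* = 85.
At the floor p = 171, quantity demanded = (187 − 171)/6 = 2.6667.
Sellers' marginal cost at q' = 2.6667: 51 + 2·2.6667 = 56.3334.
Δq = 17 − 2.6667 = 14.3333; wedge = 171 − 56.3334 = 114.6666.
Deadweight loss = ½ × 14.3333 × 114.6666 = 821.78.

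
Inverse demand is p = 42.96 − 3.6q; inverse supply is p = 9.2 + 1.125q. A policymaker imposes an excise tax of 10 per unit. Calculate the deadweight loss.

10.58

Competitive equilibrium: 42.96 − 3.6q = 9.2 + 1.125q → q* = 7.145, p* = 17.2381.
With the tax, the buyer price exceeds the seller price by 10: (42.96 − 3.6q) − (9.2 + 1.125q) = 10 → q' = 5.0286.
Δq = 7.145 − 5.0286 = 2.1164; the wedge equals the tax, 10.
The triangle = ½ × 2.1164 × 10 = 10.58.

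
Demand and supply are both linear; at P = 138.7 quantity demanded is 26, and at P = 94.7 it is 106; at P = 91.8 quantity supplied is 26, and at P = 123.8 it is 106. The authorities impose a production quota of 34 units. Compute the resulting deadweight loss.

812.89

Demand slope = (94.7 − 138.7)/(106 − 26) = −0.55, so P = 153 − 0.55Q.
Supply slope = (123.8 − 91.8)/(106 − 26) = 0.4, so P = 81.4 + 0.4Q.
Competitive equilibrium: 153 − 0.55Q = 81.4 + 0.4Q → Q* = 75.3684, P* = 111.5474.
At Q = 34: demand price = 153 − 0.55·34 = 134.3; supply price = 81.4 + 0.4·34 = 95.
ΔQ = 75.3684 − 34 = 41.3684; wedge = 134.3 − 95 = 39.3.
Welfare loss = ½ × 41.3684 × 39.3 = 812.89.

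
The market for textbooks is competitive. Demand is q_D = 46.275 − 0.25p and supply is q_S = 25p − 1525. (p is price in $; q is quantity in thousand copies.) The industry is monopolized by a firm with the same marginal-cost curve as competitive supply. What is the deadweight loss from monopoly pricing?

In inverse form: demand p = 185.1 − 4q, supply p = 61 + 0.04q.
Competitive equilibrium: 185.1 − 4q = 61 + 0.04q → q* = 30.7178, p* = 62.2287.
Marginal revenue: MR = 185.1 − 8q. Set MR = MC: 185.1 − 8q = 61 + 0.04q → q_m = 15.4353.
Price p_m = 185.1 − 4·15.4353 = 123.3588; MC(q_m) = 61 + 0.04·15.4353 = 61.6174.
Competitive q* = 30.7178, so Δq = 15.2825; wedge = 123.3588 − 61.6174 = 61.7414.
The triangle = ½ × 15.2825 × 61.7414 = $471.78 thousand.

$471.78 thousand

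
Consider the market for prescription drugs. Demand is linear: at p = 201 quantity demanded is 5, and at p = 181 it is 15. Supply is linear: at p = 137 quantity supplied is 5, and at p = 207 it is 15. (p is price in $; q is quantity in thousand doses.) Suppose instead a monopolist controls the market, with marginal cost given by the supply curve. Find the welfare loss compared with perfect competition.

$21.82 thousand

Demand slope = (181 − 201)/(15 − 5) = −2, so p = 211 − 2q.
Supply slope = (207 − 137)/(15 − 5) = 7, so p = 102 + 7q.
Competitive equilibrium: 211 − 2q = 102 + 7q → q* = 12.1111, p* = 186.7778.
Marginal revenue: MR = 211 − 4q. Set MR = MC: 211 − 4q = 102 + 7q → q_m = 9.9091.
Price p_m = 211 − 2·9.9091 = 191.1818; MC(q_m) = 102 + 7·9.9091 = 171.3637.
Competitive q* = 12.1111, so Δq = 2.202; wedge = 191.1818 − 171.3637 = 19.8181.
Welfare loss = ½ × 2.202 × 19.8181 = $21.82 thousand.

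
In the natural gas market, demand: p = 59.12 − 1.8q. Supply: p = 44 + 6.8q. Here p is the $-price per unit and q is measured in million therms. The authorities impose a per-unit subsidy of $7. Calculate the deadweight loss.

Competitive equilibrium: 59.12 − 1.8q = 44 + 6.8q → q* = 1.7581, p* = 55.9553.
The subsidy lowers effective supply by 7: p = 37 + 6.8q.
New quantity: 59.12 − 1.8q = 37 + 6.8q → q' = 2.5721.
Overproduction Δq = 2.5721 − 1.7581 = 0.814; wedge = subsidy = 7.
Welfare loss = ½ × 0.814 × 7 = $2.85 million.

$2.85 million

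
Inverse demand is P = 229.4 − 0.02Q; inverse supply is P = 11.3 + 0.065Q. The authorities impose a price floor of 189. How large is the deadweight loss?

Competitive equilibrium: 229.4 − 0.02Q = 11.3 + 0.065Q → Q* = 2565.8824, P* = 178.0824.
At the floor P = 189, quantity demanded = (229.4 − 189)/0.02 = 2020.
Sellers' marginal cost at Q' = 2020: 11.3 + 0.065·2020 = 142.6.
ΔQ = 2565.8824 − 2020 = 545.8824; wedge = 189 − 142.6 = 46.4.
The triangle = ½ × 545.8824 × 46.4 = 12664.47.

12664.47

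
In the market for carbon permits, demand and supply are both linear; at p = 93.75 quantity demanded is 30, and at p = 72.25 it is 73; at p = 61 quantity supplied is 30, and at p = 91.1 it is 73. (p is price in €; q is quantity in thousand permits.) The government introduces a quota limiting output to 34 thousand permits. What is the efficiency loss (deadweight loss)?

Demand slope = (72.25 − 93.75)/(73 − 30) = −0.5, so p = 108.75 − 0.5q.
Supply slope = (91.1 − 61)/(73 − 30) = 0.7, so p = 40 + 0.7q.
Competitive equilibrium: 108.75 − 0.5q = 40 + 0.7q → q* = 57.2917, p* = 80.1042.
At q = 34: demand price = 108.75 − 0.5·34 = 91.75; supply price = 40 + 0.7·34 = 63.8.
Δq = 57.2917 − 34 = 23.2917; wedge = 91.75 − 63.8 = 27.95.
DWL = ½ × 23.2917 × 27.95 = €325.50 thousand.

€325.50 thousand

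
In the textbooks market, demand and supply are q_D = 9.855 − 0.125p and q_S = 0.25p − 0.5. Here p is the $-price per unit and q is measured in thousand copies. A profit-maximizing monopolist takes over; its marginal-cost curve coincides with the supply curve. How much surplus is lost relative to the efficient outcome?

In inverse form: demand p = 78.84 − 8q, supply p = 2 + 4q.
Competitive equilibrium: 78.84 − 8q = 2 + 4q → q* = 6.4033, p* = 27.6133.
Marginal revenue: MR = 78.84 − 16q. Set MR = MC: 78.84 − 16q = 2 + 4q → q_m = 3.842.
Price p_m = 78.84 − 8·3.842 = 48.104; MC(q_m) = 2 + 4·3.842 = 17.368.
Competitive q* = 6.4033, so Δq = 2.5613; wedge = 48.104 − 17.368 = 30.736.
The triangle = ½ × 2.5613 × 30.736 = $39.36 thousand.

$39.36 thousand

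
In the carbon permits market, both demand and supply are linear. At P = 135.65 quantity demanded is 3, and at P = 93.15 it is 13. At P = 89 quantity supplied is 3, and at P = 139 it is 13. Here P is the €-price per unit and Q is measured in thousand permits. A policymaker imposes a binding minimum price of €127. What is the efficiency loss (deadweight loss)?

€41.85 thousand

Demand slope = (93.15 − 135.65)/(13 − 3) = −4.25, so P = 148.4 − 4.25Q.
Supply slope = (139 − 89)/(13 − 3) = 5, so P = 74 + 5Q.
Competitive equilibrium: 148.4 − 4.25Q = 74 + 5Q → Q* = 8.0432, P* = 114.2162.
At the floor P = 127, quantity demanded = (148.4 − 127)/4.25 = 5.0353.
Sellers' marginal cost at Q' = 5.0353: 74 + 5·5.0353 = 99.1765.
ΔQ = 8.0432 − 5.0353 = 3.0079; wedge = 127 − 99.1765 = 27.8235.
DWL = ½ × 3.0079 × 27.8235 = €41.85 thousand.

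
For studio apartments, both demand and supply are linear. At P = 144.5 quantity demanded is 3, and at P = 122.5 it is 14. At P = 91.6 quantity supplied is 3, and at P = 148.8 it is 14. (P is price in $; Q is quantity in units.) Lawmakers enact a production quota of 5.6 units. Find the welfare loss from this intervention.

Demand slope = (122.5 − 144.5)/(14 − 3) = −2, so P = 150.5 − 2Q.
Supply slope = (148.8 − 91.6)/(14 − 3) = 5.2, so P = 76 + 5.2Q.
Competitive equilibrium: 150.5 − 2Q = 76 + 5.2Q → Q* = 10.3472, P* = 129.8056.
At Q = 5.6: demand price = 150.5 − 2·5.6 = 139.3; supply price = 76 + 5.2·5.6 = 105.12.
ΔQ = 10.3472 − 5.6 = 4.7472; wedge = 139.3 − 105.12 = 34.18.
DWL = ½ × 4.7472 × 34.18 = $81.13.

$81.13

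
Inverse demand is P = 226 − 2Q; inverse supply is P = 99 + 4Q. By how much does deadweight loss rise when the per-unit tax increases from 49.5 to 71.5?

Competitive equilibrium: 226 − 2Q = 99 + 4Q → Q* = 21.1667, P* = 183.6667.
For a per-unit tax t: ΔQ = t/6, so DWL = ½·t·(t/6) = t²/12.
At t = 49.5: DWL = 204.188. At t = 71.5: DWL = 426.021.
Increase = 426.021 − 204.188 = 221.83.

221.83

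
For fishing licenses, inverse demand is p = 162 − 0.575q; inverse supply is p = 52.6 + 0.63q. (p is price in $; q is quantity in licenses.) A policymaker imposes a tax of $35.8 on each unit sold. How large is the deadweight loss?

$531.80

Competitive equilibrium: 162 − 0.575q = 52.6 + 0.63q → q* = 90.7884, p* = 109.7967.
With the tax, the buyer price exceeds the seller price by 35.8: (162 − 0.575q) − (52.6 + 0.63q) = 35.8 → q' = 61.0788.
Δq = 90.7884 − 61.0788 = 29.7096; the wedge equals the tax, 35.8.
Deadweight loss = ½ × 29.7096 × 35.8 = $531.80.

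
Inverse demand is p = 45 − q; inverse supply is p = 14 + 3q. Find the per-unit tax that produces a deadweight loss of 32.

Competitive equilibrium: 45 − q = 14 + 3q → q* = 7.75, p* = 37.25.
A tax t gives Δq = t/4 and wedge t, so DWL = t²/8.
t²/8 = 32 → t² = 256 → t = 16.

16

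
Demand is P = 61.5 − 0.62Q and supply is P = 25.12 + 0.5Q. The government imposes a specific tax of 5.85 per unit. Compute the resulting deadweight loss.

Competitive equilibrium: 61.5 − 0.62Q = 25.12 + 0.5Q → Q* = 32.4821, P* = 41.3611.
With the tax, the buyer price exceeds the seller price by 5.85: (61.5 − 0.62Q) − (25.12 + 0.5Q) = 5.85 → Q' = 27.2589.
ΔQ = 32.4821 − 27.2589 = 5.2232; the wedge equals the tax, 5.85.
Welfare loss = ½ × 5.2232 × 5.85 = 15.28.

15.28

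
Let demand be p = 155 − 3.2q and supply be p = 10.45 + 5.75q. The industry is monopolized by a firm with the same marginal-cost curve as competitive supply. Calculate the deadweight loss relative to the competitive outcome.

80.97

Competitive equilibrium: 155 − 3.2q = 10.45 + 5.75q → q* = 16.1508, p* = 103.3173.
Marginal revenue: MR = 155 − 6.4q. Set MR = MC: 155 − 6.4q = 10.45 + 5.75q → q_m = 11.8971.
Price p_m = 155 − 3.2·11.8971 = 116.9293; MC(q_m) = 10.45 + 5.75·11.8971 = 78.8583.
Competitive q* = 16.1508, so Δq = 4.2537; wedge = 116.9293 − 78.8583 = 38.071.
Deadweight loss = ½ × 4.2537 × 38.071 = 80.97.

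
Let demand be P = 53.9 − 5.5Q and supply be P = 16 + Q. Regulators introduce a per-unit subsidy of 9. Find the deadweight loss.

6.23

Competitive equilibrium: 53.9 − 5.5Q = 16 + Q → Q* = 5.8308, P* = 21.8308.
The subsidy lowers effective supply by 9: P = 7 + Q.
New quantity: 53.9 − 5.5Q = 7 + Q → Q' = 7.2154.
Overproduction ΔQ = 7.2154 − 5.8308 = 1.3846; wedge = subsidy = 9.
Deadweight loss = ½ × 1.3846 × 9 = 6.23.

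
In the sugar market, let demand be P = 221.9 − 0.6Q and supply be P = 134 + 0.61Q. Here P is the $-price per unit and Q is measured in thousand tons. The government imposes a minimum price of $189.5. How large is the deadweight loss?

$210.31 thousand

Competitive equilibrium: 221.9 − 0.6Q = 134 + 0.61Q → Q* = 72.6446, P* = 178.3132.
At the floor P = 189.5, quantity demanded = (221.9 − 189.5)/0.6 = 54.
Sellers' marginal cost at Q' = 54: 134 + 0.61·54 = 166.94.
ΔQ = 72.6446 − 54 = 18.6446; wedge = 189.5 − 166.94 = 22.56.
Welfare loss = ½ × 18.6446 × 22.56 = $210.31 thousand.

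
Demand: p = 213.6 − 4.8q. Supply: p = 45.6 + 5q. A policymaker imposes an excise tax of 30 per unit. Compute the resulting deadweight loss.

Competitive equilibrium: 213.6 − 4.8q = 45.6 + 5q → q* = 17.1429, p* = 131.3143.
With the tax, the buyer price exceeds the seller price by 30: (213.6 − 4.8q) − (45.6 + 5q) = 30 → q' = 14.0816.
Δq = 17.1429 − 14.0816 = 3.0613; the wedge equals the tax, 30.
Deadweight loss = ½ × 3.0613 × 30 = 45.92.

45.92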